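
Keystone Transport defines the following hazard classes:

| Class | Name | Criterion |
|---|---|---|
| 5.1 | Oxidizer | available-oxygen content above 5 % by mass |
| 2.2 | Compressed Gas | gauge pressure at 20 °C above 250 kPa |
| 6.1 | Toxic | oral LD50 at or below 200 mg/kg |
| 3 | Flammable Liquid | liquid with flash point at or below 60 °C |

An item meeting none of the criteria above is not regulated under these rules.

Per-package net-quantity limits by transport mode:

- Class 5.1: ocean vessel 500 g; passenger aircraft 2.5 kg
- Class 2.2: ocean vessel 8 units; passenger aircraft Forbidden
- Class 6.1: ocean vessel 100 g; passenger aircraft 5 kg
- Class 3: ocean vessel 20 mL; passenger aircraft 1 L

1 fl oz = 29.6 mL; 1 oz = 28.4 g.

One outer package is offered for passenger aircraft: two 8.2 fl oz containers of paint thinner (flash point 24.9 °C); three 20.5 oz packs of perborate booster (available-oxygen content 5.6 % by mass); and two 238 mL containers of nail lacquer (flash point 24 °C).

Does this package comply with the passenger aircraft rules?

Paint thinner: flash point 24.9 °C ≤ 60 °C → Class 3 (Flammable Liquid).
Available-oxygen content 5.6 % by mass meets the Class 5.1 criterion (Oxidizer), so the perborate booster is Class 5.1.
With flash point 24 °C (≤ 60 °C), the nail lacquer falls in Class 3.
Class 3 net quantity: (two 8.2 fl oz containers = 485.44 mL) + (two 238 mL containers = 476 mL) = 961.44 mL.
That is within the Class 3 passenger aircraft limit of 1 L.
Class 5.1 quantity: three 20.5 oz packs = 1746.6 g.
1746.6 g ≤ 2.5 kg (passenger aircraft limit, Class 5.1) — within limit.
Every hazard class is within its passenger aircraft limit and no segregation rule is violated.

Yes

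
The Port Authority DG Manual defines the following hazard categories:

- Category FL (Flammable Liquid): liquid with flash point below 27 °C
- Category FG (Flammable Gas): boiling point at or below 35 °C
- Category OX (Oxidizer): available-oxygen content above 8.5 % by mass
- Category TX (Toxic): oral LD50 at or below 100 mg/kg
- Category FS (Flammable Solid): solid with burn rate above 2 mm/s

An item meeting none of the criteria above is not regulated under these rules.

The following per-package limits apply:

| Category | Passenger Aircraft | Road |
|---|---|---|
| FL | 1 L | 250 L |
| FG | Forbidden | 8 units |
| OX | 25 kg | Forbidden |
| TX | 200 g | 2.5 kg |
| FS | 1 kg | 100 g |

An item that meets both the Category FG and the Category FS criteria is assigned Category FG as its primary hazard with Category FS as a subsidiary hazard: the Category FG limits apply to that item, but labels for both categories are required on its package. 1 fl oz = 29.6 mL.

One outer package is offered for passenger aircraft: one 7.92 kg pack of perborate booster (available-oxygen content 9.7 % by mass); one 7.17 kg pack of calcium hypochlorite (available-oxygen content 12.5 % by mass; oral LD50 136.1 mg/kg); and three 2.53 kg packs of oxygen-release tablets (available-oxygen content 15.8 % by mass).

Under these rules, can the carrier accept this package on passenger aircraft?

Yes

Perborate booster: available-oxygen content 9.7 % by mass > 8.5 % by mass → Category OX (Oxidizer).
With available-oxygen content 12.5 % by mass (> 8.5 % by mass), the calcium hypochlorite falls in Category OX.
The oxygen-release tablets have available-oxygen content 15.8 % by mass, which is > 8.5 % by mass, so they are Category OX (Oxidizer).
Category OX net quantity: 7.92 kg + 7.17 kg + (three 2.53 kg packs = 7.59 kg) = 22.68 kg.
That is within the Category OX passenger aircraft limit of 25 kg.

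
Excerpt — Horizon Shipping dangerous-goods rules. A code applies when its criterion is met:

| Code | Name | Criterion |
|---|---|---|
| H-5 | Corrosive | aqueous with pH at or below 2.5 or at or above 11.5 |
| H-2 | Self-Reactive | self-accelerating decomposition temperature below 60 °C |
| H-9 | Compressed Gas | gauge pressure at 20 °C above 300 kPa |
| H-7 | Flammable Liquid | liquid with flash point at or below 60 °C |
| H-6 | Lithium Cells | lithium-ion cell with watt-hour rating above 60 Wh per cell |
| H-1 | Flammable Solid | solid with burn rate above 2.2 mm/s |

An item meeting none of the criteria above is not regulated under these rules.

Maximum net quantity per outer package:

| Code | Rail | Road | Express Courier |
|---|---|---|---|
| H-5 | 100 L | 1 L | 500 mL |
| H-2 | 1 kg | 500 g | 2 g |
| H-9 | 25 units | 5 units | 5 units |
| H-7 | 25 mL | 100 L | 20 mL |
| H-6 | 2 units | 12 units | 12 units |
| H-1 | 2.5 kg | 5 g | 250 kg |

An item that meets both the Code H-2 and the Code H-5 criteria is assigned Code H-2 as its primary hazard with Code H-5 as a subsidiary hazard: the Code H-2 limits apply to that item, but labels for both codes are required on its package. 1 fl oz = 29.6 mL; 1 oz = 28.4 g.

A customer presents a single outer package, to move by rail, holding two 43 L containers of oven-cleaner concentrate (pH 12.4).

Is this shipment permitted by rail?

Yes

pH 12.4 meets the Code H-5 criterion (Corrosive), so the oven-cleaner concentrate is Code H-5.
Code H-5 quantity: two 43 L containers = 86 L.
That is within the Code H-5 rail limit of 100 L.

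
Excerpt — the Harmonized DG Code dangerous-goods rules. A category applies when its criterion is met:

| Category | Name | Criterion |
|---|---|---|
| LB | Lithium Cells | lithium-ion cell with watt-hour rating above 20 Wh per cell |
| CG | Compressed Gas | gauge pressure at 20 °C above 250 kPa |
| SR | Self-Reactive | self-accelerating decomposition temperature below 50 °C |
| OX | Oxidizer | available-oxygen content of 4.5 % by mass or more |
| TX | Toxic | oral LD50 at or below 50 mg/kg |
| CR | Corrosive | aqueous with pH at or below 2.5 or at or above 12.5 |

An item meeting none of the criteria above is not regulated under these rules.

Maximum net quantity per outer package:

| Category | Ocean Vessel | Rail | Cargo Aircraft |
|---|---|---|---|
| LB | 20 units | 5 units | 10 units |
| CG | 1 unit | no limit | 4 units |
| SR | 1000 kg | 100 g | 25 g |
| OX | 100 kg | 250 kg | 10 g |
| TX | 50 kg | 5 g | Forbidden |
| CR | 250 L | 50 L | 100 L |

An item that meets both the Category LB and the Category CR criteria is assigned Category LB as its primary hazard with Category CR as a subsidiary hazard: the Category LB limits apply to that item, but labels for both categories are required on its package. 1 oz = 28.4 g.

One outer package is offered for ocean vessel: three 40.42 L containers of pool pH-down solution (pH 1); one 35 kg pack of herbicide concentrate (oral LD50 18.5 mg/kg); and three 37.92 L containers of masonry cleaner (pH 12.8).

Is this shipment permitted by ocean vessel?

Yes

With pH 1 (≤ 2.5), the pool pH-down solution falls in Category CR.
Oral LD50 18.5 mg/kg meets the Category TX criterion (Toxic), so the herbicide concentrate is Category TX.
The masonry cleaner has pH 12.8, which is ≥ 12.5, so it is Category CR (Corrosive).
Category CR net quantity: (three 40.42 L containers = 121.26 L) + (three 37.92 L containers = 113.76 L) = 235.02 L.
That is within the Category CR ocean vessel limit of 250 L.
Category TX quantity: 35 kg.
35 kg is within the ocean vessel limit of 50 kg for Category TX.
Every hazard category is within its ocean vessel limit and no segregation rule is violated.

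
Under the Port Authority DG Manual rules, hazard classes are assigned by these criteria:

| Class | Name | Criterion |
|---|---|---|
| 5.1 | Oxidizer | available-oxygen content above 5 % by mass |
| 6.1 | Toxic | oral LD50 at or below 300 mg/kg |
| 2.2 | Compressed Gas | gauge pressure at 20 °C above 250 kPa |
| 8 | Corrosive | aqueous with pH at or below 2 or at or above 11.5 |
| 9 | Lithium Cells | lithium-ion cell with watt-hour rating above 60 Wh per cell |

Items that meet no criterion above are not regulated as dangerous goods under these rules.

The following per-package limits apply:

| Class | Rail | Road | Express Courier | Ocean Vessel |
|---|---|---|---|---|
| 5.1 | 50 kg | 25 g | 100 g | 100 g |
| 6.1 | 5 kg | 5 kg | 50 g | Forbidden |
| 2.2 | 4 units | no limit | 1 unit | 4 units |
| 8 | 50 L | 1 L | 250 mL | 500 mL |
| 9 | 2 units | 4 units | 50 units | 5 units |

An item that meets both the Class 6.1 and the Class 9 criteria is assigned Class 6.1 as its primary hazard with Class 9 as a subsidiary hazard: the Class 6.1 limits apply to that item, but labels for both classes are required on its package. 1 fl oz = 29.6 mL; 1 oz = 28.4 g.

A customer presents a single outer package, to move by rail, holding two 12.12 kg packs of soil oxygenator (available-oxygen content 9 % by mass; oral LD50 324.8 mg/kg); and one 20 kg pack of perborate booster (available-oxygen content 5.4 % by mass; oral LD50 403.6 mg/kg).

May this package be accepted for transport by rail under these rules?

Yes

Available-oxygen content 9 % by mass meets the Class 5.1 criterion (Oxidizer), so the soil oxygenator is Class 5.1.
Perborate booster: available-oxygen content 5.4 % by mass > 5 % by mass → Class 5.1 (Oxidizer).
Total Class 5.1: (two 12.12 kg packs = 24.24 kg) + 20 kg = 44.24 kg.
44.24 kg is within the rail limit of 50 kg for Class 5.1.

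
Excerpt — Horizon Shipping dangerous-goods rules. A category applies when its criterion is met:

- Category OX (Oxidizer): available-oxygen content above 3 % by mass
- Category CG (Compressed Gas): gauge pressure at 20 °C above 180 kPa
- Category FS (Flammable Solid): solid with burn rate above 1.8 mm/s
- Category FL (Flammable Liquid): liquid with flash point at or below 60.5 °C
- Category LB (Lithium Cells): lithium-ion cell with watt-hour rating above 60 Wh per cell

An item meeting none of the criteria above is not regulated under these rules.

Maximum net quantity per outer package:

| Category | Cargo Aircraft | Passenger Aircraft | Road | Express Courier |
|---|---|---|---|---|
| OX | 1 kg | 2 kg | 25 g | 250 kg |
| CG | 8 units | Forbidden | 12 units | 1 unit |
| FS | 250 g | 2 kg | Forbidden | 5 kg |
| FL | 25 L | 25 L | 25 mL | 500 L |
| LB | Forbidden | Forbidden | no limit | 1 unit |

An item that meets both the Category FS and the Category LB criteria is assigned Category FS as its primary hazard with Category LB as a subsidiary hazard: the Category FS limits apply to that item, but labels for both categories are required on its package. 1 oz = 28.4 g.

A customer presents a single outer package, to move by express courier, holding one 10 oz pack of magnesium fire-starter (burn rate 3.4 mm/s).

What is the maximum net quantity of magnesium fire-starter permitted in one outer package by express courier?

5 kg

With burn rate 3.4 mm/s (> 1.8 mm/s), the magnesium fire-starter falls in Category FS.
The express courier limit for Category FS is 5 kg.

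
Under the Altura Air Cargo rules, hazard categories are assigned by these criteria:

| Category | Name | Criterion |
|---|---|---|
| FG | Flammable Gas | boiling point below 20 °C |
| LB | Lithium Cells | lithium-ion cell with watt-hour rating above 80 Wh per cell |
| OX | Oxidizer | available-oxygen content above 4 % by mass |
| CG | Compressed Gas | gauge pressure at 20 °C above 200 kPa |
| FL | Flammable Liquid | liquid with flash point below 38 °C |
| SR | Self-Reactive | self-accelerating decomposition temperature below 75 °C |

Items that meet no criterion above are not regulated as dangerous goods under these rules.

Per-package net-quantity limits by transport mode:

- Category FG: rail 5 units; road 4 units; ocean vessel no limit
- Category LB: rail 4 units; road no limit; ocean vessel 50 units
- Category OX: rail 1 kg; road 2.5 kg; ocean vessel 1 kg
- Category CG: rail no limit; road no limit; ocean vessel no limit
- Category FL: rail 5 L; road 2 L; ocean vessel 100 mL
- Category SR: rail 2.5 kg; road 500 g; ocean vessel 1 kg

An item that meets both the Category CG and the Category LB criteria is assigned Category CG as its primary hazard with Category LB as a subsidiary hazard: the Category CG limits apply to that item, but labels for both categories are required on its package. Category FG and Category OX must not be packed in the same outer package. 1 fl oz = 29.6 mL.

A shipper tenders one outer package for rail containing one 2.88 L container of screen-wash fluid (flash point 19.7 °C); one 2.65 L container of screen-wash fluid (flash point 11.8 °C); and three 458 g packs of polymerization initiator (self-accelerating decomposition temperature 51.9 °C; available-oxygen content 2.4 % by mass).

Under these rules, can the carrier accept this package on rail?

Flash point 19.7 °C meets the Category FL criterion (Flammable Liquid), so the screen-wash fluid is Category FL.
Flash point 11.8 °C meets the Category FL criterion (Flammable Liquid), so the screen-wash fluid is Category FL.
The polymerization initiator has self-accelerating decomposition temperature 51.9 °C, which is < 75 °C, so it is Category SR (Self-Reactive).
Category FL net quantity: 2.88 L + 2.65 L = 5.53 L.
That exceeds the Category FL rail limit of 5 L.
Category SR quantity: three 458 g packs = 1.374 kg.
1.374 kg is within the rail limit of 2.5 kg for Category SR.
The segregation rule (Category FG with Category OX) does not apply to Category FL with Category SR.

No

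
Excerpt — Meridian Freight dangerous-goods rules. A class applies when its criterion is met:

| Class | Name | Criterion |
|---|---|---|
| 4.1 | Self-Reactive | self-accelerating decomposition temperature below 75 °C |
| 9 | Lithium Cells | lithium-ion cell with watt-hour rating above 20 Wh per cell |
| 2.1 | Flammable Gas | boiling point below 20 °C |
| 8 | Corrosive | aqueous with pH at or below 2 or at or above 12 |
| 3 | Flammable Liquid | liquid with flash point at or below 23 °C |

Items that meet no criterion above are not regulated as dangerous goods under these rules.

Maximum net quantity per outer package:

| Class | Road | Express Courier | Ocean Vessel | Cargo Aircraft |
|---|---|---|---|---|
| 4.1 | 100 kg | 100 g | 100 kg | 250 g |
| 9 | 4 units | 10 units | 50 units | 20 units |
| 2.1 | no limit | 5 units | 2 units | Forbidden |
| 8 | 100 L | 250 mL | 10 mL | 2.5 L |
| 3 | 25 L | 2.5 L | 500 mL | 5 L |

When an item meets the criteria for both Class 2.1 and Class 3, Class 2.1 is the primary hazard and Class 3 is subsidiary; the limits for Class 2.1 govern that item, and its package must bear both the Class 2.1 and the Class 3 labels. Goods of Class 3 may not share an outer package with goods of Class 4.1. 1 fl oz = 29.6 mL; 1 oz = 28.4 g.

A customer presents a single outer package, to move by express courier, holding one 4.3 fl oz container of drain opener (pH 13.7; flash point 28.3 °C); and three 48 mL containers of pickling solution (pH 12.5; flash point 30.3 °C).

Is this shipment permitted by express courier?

No

Drain opener: pH 13.7 ≥ 12 → Class 8 (Corrosive).
The pickling solution has pH 12.5, which is ≥ 12, so it is Class 8 (Corrosive).
Class 8 net quantity: (one 4.3 fl oz container = 127.28 mL) + (three 48 mL containers = 144 mL) = 271.28 mL.
That exceeds the Class 8 express courier limit of 250 mL.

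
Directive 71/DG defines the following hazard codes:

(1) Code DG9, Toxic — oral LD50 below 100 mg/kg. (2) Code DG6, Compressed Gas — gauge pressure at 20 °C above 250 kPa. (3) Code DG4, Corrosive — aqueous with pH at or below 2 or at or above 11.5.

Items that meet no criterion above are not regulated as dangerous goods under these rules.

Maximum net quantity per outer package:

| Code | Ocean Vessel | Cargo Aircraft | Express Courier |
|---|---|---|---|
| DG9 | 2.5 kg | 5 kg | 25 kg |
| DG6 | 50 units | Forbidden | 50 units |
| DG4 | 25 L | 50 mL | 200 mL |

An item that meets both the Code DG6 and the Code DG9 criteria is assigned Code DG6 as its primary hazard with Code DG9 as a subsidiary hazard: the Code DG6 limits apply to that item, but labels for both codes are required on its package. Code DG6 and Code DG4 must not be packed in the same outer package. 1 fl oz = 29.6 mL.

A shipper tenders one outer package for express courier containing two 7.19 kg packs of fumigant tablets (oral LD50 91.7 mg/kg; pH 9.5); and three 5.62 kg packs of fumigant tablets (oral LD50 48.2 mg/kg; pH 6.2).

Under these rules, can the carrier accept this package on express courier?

Oral LD50 91.7 mg/kg meets the Code DG9 criterion (Toxic), so the fumigant tablets are Code DG9.
Oral LD50 48.2 mg/kg meets the Code DG9 criterion (Toxic), so the fumigant tablets are Code DG9.
Total Code DG9: (two 7.19 kg packs = 14.38 kg) + (three 5.62 kg packs = 16.86 kg) = 31.24 kg.
31.24 kg exceeds the express courier limit of 25 kg for Code DG9.

No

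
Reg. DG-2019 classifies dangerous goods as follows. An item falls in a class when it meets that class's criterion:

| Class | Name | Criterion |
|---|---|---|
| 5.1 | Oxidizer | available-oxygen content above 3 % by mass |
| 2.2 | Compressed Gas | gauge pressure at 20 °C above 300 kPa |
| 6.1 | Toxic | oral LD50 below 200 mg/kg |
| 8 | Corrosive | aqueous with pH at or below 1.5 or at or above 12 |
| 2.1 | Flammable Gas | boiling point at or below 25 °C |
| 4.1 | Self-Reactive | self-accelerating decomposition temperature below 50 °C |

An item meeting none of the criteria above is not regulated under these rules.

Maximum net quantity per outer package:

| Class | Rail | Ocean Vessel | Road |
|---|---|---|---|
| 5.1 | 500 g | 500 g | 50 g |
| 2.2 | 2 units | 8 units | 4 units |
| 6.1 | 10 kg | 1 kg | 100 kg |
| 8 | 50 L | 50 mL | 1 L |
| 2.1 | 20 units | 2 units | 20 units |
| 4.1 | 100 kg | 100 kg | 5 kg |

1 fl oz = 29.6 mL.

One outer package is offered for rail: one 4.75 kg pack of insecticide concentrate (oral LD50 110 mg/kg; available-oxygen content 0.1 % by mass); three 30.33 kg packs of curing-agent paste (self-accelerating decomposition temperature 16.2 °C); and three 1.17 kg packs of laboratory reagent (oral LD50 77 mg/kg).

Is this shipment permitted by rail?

Yes

The insecticide concentrate has oral LD50 110 mg/kg, which is < 200 mg/kg, so it is Class 6.1 (Toxic).
The curing-agent paste has self-accelerating decomposition temperature 16.2 °C, which is < 50 °C, so it is Class 4.1 (Self-Reactive).
With oral LD50 77 mg/kg (< 200 mg/kg), the laboratory reagent falls in Class 6.1.
Class 4.1 quantity: three 30.33 kg packs = 90.99 kg.
90.99 kg ≤ 100 kg (rail limit, Class 4.1) — within limit.
Class 6.1 net quantity: 4.75 kg + (three 1.17 kg packs = 3.51 kg) = 8.26 kg.
8.26 kg ≤ 10 kg (rail limit, Class 6.1) — within limit.
Every hazard class is within its rail limit and no segregation rule is violated.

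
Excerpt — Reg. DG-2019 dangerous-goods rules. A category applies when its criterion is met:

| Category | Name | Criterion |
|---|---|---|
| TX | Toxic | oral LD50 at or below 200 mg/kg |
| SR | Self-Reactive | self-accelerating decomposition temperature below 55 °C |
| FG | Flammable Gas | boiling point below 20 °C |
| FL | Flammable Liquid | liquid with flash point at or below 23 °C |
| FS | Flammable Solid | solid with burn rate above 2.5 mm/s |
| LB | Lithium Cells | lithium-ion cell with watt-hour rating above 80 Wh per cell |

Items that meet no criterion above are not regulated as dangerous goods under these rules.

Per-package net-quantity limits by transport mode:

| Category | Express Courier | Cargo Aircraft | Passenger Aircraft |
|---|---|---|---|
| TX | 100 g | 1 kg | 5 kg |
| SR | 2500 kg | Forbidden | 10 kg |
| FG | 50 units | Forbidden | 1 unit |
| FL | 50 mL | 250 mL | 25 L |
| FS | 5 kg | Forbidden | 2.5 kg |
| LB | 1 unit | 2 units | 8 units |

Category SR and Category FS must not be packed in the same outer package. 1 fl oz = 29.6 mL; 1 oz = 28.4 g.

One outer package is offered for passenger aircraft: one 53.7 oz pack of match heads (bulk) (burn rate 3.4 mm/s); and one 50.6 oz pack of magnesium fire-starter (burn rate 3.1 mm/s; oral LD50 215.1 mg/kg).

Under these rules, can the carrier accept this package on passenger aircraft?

Burn rate 3.4 mm/s meets the Category FS criterion (Flammable Solid), so the match heads (bulk) are Category FS.
Burn rate 3.1 mm/s meets the Category FS criterion (Flammable Solid), so the magnesium fire-starter is Category FS.
Category FS net quantity: (one 53.7 oz pack = 1525.08 g) + (one 50.6 oz pack = 1437.04 g) = 2962.12 g.
2962.12 g > 2.5 kg (passenger aircraft limit, Category FS) — over the limit.

No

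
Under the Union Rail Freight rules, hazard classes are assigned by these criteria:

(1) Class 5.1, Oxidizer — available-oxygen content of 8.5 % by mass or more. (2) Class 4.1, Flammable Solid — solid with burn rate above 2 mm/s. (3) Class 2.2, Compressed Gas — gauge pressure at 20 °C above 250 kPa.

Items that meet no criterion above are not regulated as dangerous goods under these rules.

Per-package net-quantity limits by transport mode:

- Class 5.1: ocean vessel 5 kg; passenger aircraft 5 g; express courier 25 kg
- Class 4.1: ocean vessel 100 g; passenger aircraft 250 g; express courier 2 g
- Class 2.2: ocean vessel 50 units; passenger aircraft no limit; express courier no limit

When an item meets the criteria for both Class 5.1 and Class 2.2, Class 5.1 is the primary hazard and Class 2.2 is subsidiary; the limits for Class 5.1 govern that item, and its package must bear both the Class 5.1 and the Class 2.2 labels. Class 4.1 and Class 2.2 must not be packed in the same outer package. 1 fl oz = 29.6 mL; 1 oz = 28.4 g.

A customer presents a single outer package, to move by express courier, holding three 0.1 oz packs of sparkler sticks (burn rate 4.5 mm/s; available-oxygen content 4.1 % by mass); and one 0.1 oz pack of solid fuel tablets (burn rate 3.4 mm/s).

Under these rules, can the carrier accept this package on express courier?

No

Sparkler sticks: burn rate 4.5 mm/s > 2 mm/s → Class 4.1 (Flammable Solid).
With burn rate 3.4 mm/s (> 2 mm/s), the solid fuel tablets fall in Class 4.1.
Total Class 4.1: (three 0.1 oz packs = 8.52 g) + (one 0.1 oz pack = 2.84 g) = 11.36 g.
That exceeds the Class 4.1 express courier limit of 2 g.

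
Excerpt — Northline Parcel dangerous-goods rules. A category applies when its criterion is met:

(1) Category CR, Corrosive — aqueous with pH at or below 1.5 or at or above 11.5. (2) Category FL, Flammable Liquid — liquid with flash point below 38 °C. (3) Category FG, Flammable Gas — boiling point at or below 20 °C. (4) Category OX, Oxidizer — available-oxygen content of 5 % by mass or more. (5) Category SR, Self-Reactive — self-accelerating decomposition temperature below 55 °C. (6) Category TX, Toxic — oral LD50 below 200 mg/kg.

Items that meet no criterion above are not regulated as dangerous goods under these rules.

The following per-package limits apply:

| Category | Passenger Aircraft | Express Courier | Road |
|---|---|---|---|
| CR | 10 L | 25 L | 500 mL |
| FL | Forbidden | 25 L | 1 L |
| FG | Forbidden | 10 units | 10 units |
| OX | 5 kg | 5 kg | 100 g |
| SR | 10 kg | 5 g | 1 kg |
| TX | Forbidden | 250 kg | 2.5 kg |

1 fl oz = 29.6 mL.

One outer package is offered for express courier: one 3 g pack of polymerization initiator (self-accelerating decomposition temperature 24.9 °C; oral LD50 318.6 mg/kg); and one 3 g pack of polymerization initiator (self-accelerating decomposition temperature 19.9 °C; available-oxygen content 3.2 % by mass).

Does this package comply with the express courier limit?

Polymerization initiator: self-accelerating decomposition temperature 24.9 °C < 55 °C → Category SR (Self-Reactive).
The polymerization initiator has self-accelerating decomposition temperature 19.9 °C, which is < 55 °C, so it is Category SR (Self-Reactive).
Total Category SR: 3 g + 3 g = 6 g.
6 g exceeds the express courier limit of 5 g for Category SR.

No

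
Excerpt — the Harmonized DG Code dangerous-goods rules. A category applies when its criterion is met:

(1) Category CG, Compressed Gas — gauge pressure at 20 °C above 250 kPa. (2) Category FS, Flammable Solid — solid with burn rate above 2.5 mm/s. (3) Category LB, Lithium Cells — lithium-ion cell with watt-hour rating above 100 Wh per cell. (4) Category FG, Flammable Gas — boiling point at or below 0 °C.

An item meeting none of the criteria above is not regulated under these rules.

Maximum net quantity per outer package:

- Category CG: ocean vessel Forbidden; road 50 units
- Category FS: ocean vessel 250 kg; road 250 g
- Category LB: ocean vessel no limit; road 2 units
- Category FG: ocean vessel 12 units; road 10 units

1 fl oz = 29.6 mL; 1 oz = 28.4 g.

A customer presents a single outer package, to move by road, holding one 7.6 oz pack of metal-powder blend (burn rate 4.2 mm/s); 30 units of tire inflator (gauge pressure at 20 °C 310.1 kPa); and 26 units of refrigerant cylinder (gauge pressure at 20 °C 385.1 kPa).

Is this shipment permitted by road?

Metal-powder blend: burn rate 4.2 mm/s > 2.5 mm/s → Category FS (Flammable Solid).
The tire inflator has gauge pressure at 20 °C 310.1 kPa, which is > 250 kPa, so it is Category CG (Compressed Gas).
The refrigerant cylinder has gauge pressure at 20 °C 385.1 kPa, which is > 250 kPa, so it is Category CG (Compressed Gas).
Category FS quantity: one 7.6 oz pack = 215.84 g.
215.84 g ≤ 250 g (road limit, Category FS) — within limit.
Category CG net quantity: 30 units + 26 units = 56 units.
56 units exceeds the road limit of 50 units for Category CG.

No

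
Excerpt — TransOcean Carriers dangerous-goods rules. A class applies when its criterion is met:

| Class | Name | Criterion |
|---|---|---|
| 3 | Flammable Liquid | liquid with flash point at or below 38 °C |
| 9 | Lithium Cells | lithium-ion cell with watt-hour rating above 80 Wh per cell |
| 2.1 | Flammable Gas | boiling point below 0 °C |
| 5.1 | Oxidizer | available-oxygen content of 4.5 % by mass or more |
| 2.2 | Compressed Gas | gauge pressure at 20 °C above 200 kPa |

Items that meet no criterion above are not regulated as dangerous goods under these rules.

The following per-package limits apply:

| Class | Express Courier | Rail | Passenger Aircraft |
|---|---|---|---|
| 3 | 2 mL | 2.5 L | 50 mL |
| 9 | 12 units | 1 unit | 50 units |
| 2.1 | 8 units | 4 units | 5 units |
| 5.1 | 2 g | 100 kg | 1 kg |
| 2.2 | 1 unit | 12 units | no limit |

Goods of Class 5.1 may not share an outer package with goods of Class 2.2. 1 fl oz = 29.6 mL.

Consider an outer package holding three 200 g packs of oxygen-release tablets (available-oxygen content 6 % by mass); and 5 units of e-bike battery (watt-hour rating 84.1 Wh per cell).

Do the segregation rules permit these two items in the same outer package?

The oxygen-release tablets have available-oxygen content 6 % by mass, which is ≥ 4.5 % by mass, so they are Class 5.1 (Oxidizer).
Watt-hour rating 84.1 Wh per cell meets the Class 9 criterion (Lithium Cells), so the e-bike battery is Class 9.
No segregation rule bars Class 5.1 with Class 9.

Yes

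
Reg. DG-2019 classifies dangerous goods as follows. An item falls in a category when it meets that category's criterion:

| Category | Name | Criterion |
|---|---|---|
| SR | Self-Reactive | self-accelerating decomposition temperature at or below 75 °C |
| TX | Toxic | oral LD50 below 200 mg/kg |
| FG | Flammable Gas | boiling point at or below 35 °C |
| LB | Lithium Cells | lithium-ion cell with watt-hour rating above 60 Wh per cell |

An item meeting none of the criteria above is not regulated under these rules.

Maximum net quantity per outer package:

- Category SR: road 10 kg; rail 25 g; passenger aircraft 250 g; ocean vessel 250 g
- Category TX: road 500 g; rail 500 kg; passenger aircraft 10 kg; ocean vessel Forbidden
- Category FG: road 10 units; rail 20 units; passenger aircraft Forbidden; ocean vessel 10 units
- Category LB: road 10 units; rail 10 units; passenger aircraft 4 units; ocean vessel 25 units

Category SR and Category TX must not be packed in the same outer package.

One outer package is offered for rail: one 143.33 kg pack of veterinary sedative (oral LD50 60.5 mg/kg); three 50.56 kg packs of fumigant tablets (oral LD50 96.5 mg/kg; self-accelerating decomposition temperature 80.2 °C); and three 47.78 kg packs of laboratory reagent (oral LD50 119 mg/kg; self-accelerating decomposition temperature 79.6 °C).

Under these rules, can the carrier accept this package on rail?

Veterinary sedative: oral LD50 60.5 mg/kg < 200 mg/kg → Category TX (Toxic).
The fumigant tablets have oral LD50 96.5 mg/kg, which is < 200 mg/kg, so they are Category TX (Toxic).
The laboratory reagent has oral LD50 119 mg/kg, which is < 200 mg/kg, so it is Category TX (Toxic).
Category TX net quantity: 143.33 kg + (three 50.56 kg packs = 151.68 kg) + (three 47.78 kg packs = 143.34 kg) = 438.35 kg.
That is within the Category TX rail limit of 500 kg.

Yes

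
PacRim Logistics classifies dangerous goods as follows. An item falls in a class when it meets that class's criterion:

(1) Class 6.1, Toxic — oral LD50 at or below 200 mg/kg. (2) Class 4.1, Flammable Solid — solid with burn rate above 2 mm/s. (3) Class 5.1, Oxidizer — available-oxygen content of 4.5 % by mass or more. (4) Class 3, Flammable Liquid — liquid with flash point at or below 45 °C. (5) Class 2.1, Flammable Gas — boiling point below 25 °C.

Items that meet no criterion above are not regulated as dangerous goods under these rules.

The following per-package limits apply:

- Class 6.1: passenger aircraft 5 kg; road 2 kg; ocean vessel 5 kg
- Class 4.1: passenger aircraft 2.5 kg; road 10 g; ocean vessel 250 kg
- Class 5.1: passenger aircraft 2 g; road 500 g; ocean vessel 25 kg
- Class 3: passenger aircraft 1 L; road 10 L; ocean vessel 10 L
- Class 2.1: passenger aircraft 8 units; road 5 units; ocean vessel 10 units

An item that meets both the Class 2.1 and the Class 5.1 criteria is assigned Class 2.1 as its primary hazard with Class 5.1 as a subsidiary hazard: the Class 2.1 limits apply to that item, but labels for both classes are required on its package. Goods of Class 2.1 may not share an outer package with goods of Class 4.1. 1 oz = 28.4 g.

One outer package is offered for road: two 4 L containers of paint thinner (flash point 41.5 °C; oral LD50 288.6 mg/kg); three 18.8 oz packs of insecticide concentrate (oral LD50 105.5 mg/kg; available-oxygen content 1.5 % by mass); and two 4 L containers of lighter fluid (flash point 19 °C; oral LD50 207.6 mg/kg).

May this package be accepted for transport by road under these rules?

The paint thinner has flash point 41.5 °C, which is ≤ 45 °C, so it is Class 3 (Flammable Liquid).
With oral LD50 105.5 mg/kg (≤ 200 mg/kg), the insecticide concentrate falls in Class 6.1.
Flash point 19 °C meets the Class 3 criterion (Flammable Liquid), so the lighter fluid is Class 3.
Total Class 3: (two 4 L containers = 8 L) + (two 4 L containers = 8 L) = 16 L.
That exceeds the Class 3 road limit of 10 L.
Class 6.1 quantity: three 18.8 oz packs = 1601.76 g.
1601.76 g is within the road limit of 2 kg for Class 6.1.
The segregation rule (Class 2.1 with Class 4.1) does not apply to Class 3 with Class 6.1.

No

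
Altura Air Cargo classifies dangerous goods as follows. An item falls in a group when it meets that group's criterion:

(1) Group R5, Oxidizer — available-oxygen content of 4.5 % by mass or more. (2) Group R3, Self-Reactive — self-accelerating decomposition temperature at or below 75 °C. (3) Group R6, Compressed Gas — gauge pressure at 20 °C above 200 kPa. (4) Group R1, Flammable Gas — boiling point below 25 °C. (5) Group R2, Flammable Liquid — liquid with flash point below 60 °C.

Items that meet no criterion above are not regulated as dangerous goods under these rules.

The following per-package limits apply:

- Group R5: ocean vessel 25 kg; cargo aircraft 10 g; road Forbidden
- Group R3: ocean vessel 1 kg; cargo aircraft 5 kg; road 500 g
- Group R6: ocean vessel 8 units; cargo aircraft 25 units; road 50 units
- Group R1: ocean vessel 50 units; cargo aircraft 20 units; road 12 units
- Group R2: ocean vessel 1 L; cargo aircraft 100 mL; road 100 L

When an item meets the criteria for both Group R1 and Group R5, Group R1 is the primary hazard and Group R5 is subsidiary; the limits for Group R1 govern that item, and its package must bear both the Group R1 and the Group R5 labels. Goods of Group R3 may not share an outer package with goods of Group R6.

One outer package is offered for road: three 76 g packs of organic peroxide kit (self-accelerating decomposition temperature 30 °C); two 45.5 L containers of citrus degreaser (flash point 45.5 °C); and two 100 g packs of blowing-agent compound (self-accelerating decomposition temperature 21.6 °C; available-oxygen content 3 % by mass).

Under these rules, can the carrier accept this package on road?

With self-accelerating decomposition temperature 30 °C (≤ 75 °C), the organic peroxide kit falls in Group R3.
With flash point 45.5 °C (< 60 °C), the citrus degreaser falls in Group R2.
Self-accelerating decomposition temperature 21.6 °C meets the Group R3 criterion (Self-Reactive), so the blowing-agent compound is Group R3.
Total Group R3: (three 76 g packs = 228 g) + (two 100 g packs = 200 g) = 428 g.
That is within the Group R3 road limit of 500 g.
Group R2 quantity: two 45.5 L containers = 91 L.
91 L is within the road limit of 100 L for Group R2.
The segregation rule (Group R3 with Group R6) does not apply to Group R3 with Group R2.
Every hazard group is within its road limit and no segregation rule is violated.

Yes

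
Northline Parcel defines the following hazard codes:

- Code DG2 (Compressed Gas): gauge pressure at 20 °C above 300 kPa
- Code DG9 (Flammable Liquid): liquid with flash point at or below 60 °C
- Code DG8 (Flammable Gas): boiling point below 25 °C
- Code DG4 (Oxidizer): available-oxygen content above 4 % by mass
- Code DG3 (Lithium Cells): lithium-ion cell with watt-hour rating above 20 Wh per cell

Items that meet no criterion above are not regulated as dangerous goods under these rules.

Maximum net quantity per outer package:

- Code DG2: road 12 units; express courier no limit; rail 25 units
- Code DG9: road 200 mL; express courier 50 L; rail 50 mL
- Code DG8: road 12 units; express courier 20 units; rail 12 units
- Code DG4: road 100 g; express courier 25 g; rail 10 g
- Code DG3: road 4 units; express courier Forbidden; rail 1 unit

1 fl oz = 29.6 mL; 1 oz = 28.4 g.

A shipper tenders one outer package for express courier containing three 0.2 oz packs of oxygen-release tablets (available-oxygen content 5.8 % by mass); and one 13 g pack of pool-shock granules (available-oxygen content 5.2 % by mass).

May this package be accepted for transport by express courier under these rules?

No

Oxygen-release tablets: available-oxygen content 5.8 % by mass > 4 % by mass → Code DG4 (Oxidizer).
With available-oxygen content 5.2 % by mass (> 4 % by mass), the pool-shock granules fall in Code DG4.
Total Code DG4: (three 0.2 oz packs = 17.04 g) + 13 g = 30.04 g.
30.04 g > 25 g (express courier limit, Code DG4) — over the limit.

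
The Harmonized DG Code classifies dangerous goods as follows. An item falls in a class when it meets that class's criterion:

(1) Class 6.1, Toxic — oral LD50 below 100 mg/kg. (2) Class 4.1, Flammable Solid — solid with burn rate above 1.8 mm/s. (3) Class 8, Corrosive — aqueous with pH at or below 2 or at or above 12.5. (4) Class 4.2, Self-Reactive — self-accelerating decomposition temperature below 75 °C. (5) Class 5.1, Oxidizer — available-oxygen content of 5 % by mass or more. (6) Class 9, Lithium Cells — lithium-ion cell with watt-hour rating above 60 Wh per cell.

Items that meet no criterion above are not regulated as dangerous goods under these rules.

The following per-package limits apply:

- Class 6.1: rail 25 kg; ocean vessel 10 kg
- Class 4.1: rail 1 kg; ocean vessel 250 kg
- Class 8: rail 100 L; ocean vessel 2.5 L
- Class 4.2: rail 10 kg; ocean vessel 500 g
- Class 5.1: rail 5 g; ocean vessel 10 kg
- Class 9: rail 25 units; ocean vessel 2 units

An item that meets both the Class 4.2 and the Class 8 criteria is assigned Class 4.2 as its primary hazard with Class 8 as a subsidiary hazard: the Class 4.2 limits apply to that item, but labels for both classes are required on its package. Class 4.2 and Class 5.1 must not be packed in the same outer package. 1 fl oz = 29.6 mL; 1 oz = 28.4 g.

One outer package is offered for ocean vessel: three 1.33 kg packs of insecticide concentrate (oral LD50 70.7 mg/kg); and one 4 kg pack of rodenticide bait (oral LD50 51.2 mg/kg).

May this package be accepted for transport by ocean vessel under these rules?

The insecticide concentrate has oral LD50 70.7 mg/kg, which is < 100 mg/kg, so it is Class 6.1 (Toxic).
Rodenticide bait: oral LD50 51.2 mg/kg < 100 mg/kg → Class 6.1 (Toxic).
Total Class 6.1: (three 1.33 kg packs = 3.99 kg) + 4 kg = 7.99 kg.
7.99 kg is within the ocean vessel limit of 10 kg for Class 6.1.

Yes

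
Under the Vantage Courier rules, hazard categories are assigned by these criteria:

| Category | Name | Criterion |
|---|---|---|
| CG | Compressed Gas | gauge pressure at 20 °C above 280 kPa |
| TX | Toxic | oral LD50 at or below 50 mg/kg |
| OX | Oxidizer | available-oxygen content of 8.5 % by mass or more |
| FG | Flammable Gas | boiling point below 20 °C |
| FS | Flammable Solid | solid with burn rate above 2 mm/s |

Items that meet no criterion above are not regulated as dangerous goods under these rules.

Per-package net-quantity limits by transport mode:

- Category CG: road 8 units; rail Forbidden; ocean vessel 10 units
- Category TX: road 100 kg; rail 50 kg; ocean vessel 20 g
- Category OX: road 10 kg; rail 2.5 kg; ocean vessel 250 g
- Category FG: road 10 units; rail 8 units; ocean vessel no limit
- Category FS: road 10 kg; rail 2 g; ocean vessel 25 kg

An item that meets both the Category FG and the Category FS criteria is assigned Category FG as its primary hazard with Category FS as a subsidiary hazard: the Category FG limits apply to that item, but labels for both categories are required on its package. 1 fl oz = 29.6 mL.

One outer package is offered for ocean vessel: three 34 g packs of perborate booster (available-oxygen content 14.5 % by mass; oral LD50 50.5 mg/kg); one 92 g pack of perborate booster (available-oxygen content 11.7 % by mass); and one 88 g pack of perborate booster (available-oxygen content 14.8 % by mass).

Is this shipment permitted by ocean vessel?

Available-oxygen content 14.5 % by mass meets the Category OX criterion (Oxidizer), so the perborate booster is Category OX.
Perborate booster: available-oxygen content 11.7 % by mass ≥ 8.5 % by mass → Category OX (Oxidizer).
With available-oxygen content 14.8 % by mass (≥ 8.5 % by mass), the perborate booster falls in Category OX.
Total Category OX: (three 34 g packs = 102 g) + 92 g + 88 g = 282 g.
282 g > 250 g (ocean vessel limit, Category OX) — over the limit.

No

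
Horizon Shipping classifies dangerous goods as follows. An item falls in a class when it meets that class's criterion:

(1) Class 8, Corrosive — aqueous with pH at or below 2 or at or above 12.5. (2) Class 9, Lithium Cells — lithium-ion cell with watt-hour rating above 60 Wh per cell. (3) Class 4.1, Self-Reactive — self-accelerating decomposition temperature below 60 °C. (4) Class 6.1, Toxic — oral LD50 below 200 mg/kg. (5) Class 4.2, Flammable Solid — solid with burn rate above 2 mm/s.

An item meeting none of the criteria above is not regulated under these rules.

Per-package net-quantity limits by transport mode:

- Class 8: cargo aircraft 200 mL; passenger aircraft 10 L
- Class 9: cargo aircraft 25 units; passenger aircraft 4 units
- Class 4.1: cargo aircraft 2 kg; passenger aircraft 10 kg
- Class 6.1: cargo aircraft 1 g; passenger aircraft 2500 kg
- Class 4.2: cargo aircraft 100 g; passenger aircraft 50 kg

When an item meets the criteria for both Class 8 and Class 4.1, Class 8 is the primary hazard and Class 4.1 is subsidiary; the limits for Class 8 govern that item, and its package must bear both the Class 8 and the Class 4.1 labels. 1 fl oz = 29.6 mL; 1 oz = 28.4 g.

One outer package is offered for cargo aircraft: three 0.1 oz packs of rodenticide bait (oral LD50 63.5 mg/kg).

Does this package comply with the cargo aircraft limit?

No

Rodenticide bait: oral LD50 63.5 mg/kg < 200 mg/kg → Class 6.1 (Toxic).
Class 6.1 quantity: three 0.1 oz packs = 8.52 g.
8.52 g exceeds the cargo aircraft limit of 1 g for Class 6.1.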